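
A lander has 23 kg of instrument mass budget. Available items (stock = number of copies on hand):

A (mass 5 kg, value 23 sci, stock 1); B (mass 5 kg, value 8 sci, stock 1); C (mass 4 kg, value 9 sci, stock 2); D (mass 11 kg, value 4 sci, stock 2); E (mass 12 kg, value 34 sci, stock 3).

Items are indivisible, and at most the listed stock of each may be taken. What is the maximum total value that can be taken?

Best selections within mass 23 and stock limits:
- 1×A + 1×C + 1×E: mass 21, value 66
- 1×A + 1×B + 1×E: mass 22, value 65
- 1×A + 1×E: mass 17, value 57
Best: 66 sci.

66 sci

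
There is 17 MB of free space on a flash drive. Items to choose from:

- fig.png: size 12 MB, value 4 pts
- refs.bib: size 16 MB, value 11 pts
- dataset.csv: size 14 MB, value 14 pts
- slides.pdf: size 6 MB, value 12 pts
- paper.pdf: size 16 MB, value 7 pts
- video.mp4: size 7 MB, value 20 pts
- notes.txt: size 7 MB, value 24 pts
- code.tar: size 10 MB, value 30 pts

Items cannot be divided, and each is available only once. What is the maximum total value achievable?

This is a 0/1 knapsack; check combinations near the capacity.
- notes.txt+code.tar: size 7+10=17, value 24+30=54
- video.mp4+code.tar: size 7+10=17, value 20+30=50
- video.mp4+notes.txt: size 7+7=14, value 20+24=44
Best: 54 pts.

54 pts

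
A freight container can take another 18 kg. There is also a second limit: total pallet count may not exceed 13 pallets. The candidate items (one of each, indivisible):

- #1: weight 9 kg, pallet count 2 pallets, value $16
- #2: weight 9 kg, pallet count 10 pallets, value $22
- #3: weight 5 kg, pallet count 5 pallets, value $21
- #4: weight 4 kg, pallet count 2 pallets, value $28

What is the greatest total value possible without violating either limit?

$65

Feasible sets respecting both limits:
- #1+#3+#4: weight 18, pallet count 9, value 65
- #2+#4: weight 13, pallet count 12, value 50
- #3+#4: weight 9, pallet count 7, value 49
Best: $65.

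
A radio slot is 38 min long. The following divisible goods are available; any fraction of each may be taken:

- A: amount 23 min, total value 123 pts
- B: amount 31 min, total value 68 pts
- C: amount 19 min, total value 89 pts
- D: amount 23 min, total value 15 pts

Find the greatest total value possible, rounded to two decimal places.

Take in order of value per unit:
- A (123/23 per unit): all 23 → value 123, running total 123.00
- C (89/19 per unit): 15 of 19 → value 15×89/19 = 70.2632, running total 193.26
Total 193.26.

193.26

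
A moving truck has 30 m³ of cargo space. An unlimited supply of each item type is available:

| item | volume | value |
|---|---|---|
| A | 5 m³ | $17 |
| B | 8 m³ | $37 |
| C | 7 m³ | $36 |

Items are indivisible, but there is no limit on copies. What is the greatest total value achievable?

Best value-per-unit is C at 36/7; filling with it alone gives 4×36 = 144.
Optimal mix: 2×B + 2×C → volume 30, value 146.

$146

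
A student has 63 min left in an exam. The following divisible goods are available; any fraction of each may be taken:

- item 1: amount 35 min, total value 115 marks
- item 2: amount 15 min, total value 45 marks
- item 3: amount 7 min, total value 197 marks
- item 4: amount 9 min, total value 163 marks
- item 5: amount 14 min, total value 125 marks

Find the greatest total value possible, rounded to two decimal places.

593.43

Take in order of value per unit:
- item 3 (197/7 per unit): all 7 → value 197, running total 197.00
- item 4 (163/9 per unit): all 9 → value 163, running total 360.00
- item 5 (125/14 per unit): all 14 → value 125, running total 485.00
- item 1 (115/35 per unit): 33 of 35 → value 33×115/35 = 108.4286, running total 593.43
Total 593.43.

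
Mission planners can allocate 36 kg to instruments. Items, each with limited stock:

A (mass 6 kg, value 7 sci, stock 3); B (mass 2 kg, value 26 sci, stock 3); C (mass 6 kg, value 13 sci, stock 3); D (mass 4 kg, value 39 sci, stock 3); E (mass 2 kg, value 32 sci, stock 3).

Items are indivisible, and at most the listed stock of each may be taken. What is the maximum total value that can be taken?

Top feasible selections:
- 3×B + 2×C + 3×D + 3×E: mass 36, value 317
- 1×A + 3×B + 1×C + 3×D + 3×E: mass 36, value 311
- 2×A + 3×B + 3×D + 3×E: mass 36, value 305
- 3×B + 1×C + 3×D + 3×E: mass 30, value 304
Best: 317 sci.

317 sci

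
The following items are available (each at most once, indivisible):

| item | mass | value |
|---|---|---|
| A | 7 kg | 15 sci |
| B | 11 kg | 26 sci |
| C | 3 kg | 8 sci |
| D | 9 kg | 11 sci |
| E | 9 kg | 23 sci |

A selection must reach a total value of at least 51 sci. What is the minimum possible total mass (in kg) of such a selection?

23

Subsets with value ≥ 51, sorted by total mass:
- B+C+E: mass 23, value 57
- A+B+E: mass 27, value 64
- A+B+D: mass 27, value 52
- A+C+D+E: mass 28, value 57
Minimum mass: 23 kg.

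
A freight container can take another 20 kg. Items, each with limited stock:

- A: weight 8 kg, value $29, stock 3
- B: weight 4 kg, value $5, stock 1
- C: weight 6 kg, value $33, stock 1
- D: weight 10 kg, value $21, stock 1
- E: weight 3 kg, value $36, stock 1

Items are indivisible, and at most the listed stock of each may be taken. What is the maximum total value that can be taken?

Top feasible selections:
- 1×A + 1×C + 1×E: weight 17, value 98
- 2×A + 1×E: weight 19, value 94
- 1×C + 1×D + 1×E: weight 19, value 90
Best: $98.

$98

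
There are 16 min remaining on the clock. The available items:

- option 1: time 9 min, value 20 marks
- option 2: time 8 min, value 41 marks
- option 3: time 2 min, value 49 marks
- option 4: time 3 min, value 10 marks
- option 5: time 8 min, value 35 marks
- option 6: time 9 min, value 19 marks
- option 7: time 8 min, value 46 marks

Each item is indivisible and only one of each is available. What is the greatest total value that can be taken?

105 marks

Check high-value combinations within 16 min:
- option 3+option 4+option 7: time 2+3+8=13, value 49+10+46=105
- option 2+option 3+option 4: time 8+2+3=13, value 41+49+10=100
- option 3+option 7: time 2+8=10, value 49+46=95
- option 3+option 4+option 5: time 2+3+8=13, value 49+10+35=94
- option 2+option 3: time 8+2=10, value 41+49=90
Best: 105 marks.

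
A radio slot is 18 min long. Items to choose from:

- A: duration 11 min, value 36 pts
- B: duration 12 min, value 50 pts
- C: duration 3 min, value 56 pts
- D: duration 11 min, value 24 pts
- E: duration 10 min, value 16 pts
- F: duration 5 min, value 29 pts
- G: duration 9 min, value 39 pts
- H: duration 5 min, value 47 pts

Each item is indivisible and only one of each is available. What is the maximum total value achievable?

142 pts

Check high-value combinations within 18 min:
- C+G+H: duration 3+9+5=17, value 56+39+47=142
- C+F+H: duration 3+5+5=13, value 56+29+47=132
- C+F+G: duration 3+5+9=17, value 56+29+39=124
- C+E+H: duration 3+10+5=18, value 56+16+47=119
- B+C: duration 12+3=15, value 50+56=106
Best: 142 pts.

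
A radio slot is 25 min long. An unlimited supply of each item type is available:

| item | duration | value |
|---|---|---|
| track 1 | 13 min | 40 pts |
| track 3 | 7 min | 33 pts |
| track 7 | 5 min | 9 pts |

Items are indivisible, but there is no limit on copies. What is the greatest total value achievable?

Best value-per-unit is track 3 at 33/7, and filling with it alone uses duration 3×7=21. No mix of the others beats 3×33 = 99.

99 pts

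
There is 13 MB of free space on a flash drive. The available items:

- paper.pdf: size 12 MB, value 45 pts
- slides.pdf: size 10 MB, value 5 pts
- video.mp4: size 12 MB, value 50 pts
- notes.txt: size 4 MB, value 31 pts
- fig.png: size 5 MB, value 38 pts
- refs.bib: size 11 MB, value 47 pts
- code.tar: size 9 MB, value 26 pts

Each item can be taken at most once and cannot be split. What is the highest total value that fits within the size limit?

Check high-value combinations within 13 MB:
- notes.txt+fig.png: size 4+5=9, value 31+38=69
- notes.txt+code.tar: size 4+9=13, value 31+26=57
- video.mp4: size 12, value 50
- refs.bib: size 11, value 47
- paper.pdf: size 12, value 45
Best: 69 pts.

69 pts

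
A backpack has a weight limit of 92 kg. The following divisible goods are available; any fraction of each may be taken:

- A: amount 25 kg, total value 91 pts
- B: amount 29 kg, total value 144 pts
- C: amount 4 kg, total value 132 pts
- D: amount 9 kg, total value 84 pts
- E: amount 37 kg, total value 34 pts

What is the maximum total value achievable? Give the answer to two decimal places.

473.97

Take in order of value per unit:
- C (132/4 per unit): all 4 → value 132, running total 132.00
- D (84/9 per unit): all 9 → value 84, running total 216.00
- B (144/29 per unit): all 29 → value 144, running total 360.00
- A (91/25 per unit): all 25 → value 91, running total 451.00
- E (34/37 per unit): 25 of 37 → value 25×34/37 = 22.9730, running total 473.97
Total 473.97.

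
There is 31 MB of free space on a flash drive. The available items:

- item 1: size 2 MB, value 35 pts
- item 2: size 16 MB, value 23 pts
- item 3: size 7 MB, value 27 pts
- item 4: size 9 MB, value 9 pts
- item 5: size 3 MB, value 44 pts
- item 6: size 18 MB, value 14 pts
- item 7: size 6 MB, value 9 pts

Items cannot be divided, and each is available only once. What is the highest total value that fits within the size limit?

129 pts

Check high-value combinations within 31 MB:
- item 1+item 2+item 3+item 5: size 2+16+7+3=28, value 35+23+27+44=129
- item 1+item 3+item 4+item 5+item 7: size 2+7+9+3+6=27, value 35+27+9+44+9=124
- item 1+item 3+item 5+item 6: size 2+7+3+18=30, value 35+27+44+14=120
- item 1+item 3+item 5+item 7: size 2+7+3+6=18, value 35+27+44+9=115
Best: 129 pts.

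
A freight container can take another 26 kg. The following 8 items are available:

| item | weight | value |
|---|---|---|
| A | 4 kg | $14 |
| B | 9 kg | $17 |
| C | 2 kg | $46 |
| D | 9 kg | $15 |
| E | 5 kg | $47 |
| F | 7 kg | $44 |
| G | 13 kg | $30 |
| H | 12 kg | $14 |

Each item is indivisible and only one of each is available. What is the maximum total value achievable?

$154

Check high-value combinations within 26 kg:
- B+C+E+F: weight 9+2+5+7=23, value 17+46+47+44=154
- C+D+E+F: weight 2+9+5+7=23, value 46+15+47+44=152
- A+C+E+F: weight 4+2+5+7=18, value 14+46+47+44=151
Best: $154.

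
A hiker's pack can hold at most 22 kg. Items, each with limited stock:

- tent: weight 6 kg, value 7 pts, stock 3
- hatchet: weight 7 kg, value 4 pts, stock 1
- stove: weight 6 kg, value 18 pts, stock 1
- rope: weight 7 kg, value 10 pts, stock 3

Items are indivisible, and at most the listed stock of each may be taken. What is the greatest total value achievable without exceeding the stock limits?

38 pts

Top feasible selections:
- 1×stove + 2×rope: weight 20, value 38
- 1×tent + 1×stove + 1×rope: weight 19, value 35
- 2×tent + 1×stove: weight 18, value 32
- 1×hatchet + 1×stove + 1×rope: weight 20, value 32
Best: 38 pts.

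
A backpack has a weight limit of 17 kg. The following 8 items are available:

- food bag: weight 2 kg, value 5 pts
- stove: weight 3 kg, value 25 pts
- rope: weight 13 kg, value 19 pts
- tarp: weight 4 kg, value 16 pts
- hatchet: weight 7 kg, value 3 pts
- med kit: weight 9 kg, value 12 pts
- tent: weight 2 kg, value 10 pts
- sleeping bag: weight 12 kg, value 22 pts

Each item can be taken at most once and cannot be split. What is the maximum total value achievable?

57 pts

Check high-value combinations within 17 kg:
- stove+tent+sleeping bag: weight 3+2+12=17, value 25+10+22=57
- food bag+stove+tarp+tent: weight 2+3+4+2=11, value 5+25+16+10=56
- stove+tarp+hatchet+tent: weight 3+4+7+2=16, value 25+16+3+10=54
Best: 57 pts.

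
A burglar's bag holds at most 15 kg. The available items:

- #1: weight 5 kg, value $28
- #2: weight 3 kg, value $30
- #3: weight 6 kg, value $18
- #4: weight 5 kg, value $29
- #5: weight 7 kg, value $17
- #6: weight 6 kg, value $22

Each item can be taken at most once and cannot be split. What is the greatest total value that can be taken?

This is a 0/1 knapsack; check combinations near the capacity.
- #1+#2+#4: weight 5+3+5=13, value 28+30+29=87
- #2+#4+#6: weight 3+5+6=14, value 30+29+22=81
- #1+#2+#6: weight 5+3+6=14, value 28+30+22=80
Best: $87.

$87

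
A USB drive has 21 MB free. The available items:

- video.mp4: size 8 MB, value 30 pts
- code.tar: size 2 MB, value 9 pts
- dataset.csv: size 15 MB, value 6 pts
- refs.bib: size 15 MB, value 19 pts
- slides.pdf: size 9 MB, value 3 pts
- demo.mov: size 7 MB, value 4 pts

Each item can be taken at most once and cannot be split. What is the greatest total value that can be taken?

This is a 0/1 knapsack; check combinations near the capacity.
- video.mp4+code.tar+demo.mov: size 8+2+7=17, value 30+9+4=43
- video.mp4+code.tar+slides.pdf: size 8+2+9=19, value 30+9+3=42
- video.mp4+code.tar: size 8+2=10, value 30+9=39
Best: 43 pts.

43 pts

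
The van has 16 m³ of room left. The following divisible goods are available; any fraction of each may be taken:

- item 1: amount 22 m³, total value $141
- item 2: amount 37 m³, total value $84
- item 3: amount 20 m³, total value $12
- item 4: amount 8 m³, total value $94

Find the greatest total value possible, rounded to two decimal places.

145.27

Take in order of value per unit:
- item 4 (94/8 per unit): all 8 → value 94, running total 94.00
- item 1 (141/22 per unit): 8 of 22 → value 8×141/22 = 51.2727, running total 145.27
Total 145.27.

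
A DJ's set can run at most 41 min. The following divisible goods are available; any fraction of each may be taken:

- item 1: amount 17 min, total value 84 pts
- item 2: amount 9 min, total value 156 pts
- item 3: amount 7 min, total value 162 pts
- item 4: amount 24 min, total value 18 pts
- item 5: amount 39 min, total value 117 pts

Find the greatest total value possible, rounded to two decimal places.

Take in order of value per unit:
- item 3 (162/7 per unit): all 7 → value 162, running total 162.00
- item 2 (156/9 per unit): all 9 → value 156, running total 318.00
- item 1 (84/17 per unit): all 17 → value 84, running total 402.00
- item 5 (117/39 per unit): 8 of 39 → value 8×117/39 = 24.0000, running total 426.00
Total 426.00.

426.00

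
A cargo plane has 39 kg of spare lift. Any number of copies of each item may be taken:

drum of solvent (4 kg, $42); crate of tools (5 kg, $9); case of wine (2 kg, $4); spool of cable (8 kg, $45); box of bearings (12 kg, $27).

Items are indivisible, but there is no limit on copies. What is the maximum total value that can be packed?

$382

Best value-per-unit is drum of solvent at 42/4; filling with it alone gives 9×42 = 378.
Optimal mix: 9×drum of solvent + 1×case of wine → weight 38, value 382.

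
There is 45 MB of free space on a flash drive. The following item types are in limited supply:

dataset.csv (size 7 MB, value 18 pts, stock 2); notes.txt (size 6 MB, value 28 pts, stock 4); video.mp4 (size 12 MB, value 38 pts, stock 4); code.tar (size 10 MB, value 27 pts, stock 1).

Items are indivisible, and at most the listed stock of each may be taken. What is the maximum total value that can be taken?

Top feasible selections:
- 1×dataset.csv + 4×notes.txt + 1×video.mp4: size 43, value 168
- 3×notes.txt + 2×video.mp4: size 42, value 160
- 2×dataset.csv + 3×notes.txt + 1×video.mp4: size 44, value 158
Best: 168 pts.

168 pts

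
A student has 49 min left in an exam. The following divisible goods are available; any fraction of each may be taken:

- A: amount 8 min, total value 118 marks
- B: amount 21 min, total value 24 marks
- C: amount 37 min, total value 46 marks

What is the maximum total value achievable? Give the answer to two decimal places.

168.57

Take in order of value per unit:
- A (118/8 per unit): all 8 → value 118, running total 118.00
- C (46/37 per unit): all 37 → value 46, running total 164.00
- B (24/21 per unit): 4 of 21 → value 4×24/21 = 4.5714, running total 168.57
Total 168.57.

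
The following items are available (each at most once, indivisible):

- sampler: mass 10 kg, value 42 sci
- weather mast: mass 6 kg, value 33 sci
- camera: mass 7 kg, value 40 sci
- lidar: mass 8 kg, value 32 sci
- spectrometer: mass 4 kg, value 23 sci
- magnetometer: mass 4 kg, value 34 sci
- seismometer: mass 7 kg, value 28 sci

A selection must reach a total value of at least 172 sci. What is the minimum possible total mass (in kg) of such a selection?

Subsets with value ≥ 172, sorted by total mass:
- sampler+weather mast+camera+spectrometer+magnetometer: mass 31, value 172
- sampler+weather mast+camera+magnetometer+seismometer: mass 34, value 177
- sampler+weather mast+camera+lidar+magnetometer: mass 35, value 181
Minimum mass: 31 kg.

31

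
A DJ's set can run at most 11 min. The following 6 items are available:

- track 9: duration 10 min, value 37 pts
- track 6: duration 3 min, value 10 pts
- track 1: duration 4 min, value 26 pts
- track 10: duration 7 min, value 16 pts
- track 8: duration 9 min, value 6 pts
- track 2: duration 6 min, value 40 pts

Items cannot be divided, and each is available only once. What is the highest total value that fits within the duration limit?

Check high-value combinations within 11 min:
- track 1+track 2: duration 4+6=10, value 26+40=66
- track 6+track 2: duration 3+6=9, value 10+40=50
- track 1+track 10: duration 4+7=11, value 26+16=42
- track 2: duration 6, value 40
Best: 66 pts.

66 pts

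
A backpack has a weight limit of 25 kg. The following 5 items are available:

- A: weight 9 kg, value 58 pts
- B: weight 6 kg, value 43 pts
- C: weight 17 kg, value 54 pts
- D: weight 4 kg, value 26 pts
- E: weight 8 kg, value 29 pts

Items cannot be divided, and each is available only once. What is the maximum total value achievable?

Check high-value combinations within 25 kg:
- A+B+E: weight 9+6+8=23, value 58+43+29=130
- A+B+D: weight 9+6+4=19, value 58+43+26=127
- A+D+E: weight 9+4+8=21, value 58+26+29=113
- A+B: weight 9+6=15, value 58+43=101
- B+D+E: weight 6+4+8=18, value 43+26+29=98
Best: 130 pts.

130 pts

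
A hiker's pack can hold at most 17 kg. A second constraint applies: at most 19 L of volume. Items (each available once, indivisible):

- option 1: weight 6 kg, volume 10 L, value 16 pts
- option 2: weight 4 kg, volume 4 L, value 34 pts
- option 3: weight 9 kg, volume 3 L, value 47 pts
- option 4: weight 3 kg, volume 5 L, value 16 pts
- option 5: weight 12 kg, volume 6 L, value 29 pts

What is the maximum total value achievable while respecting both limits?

97 pts

Feasible sets respecting both limits:
- option 2+option 3+option 4: weight 16, volume 12, value 97
- option 2+option 3: weight 13, volume 7, value 81
- option 1+option 2+option 4: weight 13, volume 19, value 66
- option 1+option 3: weight 15, volume 13, value 63
Best: 97 pts.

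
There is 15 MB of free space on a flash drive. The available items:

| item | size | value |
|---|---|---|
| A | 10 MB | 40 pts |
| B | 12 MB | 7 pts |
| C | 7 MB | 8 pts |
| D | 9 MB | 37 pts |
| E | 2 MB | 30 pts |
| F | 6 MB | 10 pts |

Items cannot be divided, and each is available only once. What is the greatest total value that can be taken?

Check high-value combinations within 15 MB:
- A+E: size 10+2=12, value 40+30=70
- D+E: size 9+2=11, value 37+30=67
- C+E+F: size 7+2+6=15, value 8+30+10=48
- D+F: size 9+6=15, value 37+10=47
- E+F: size 2+6=8, value 30+10=40
Best: 70 pts.

70 pts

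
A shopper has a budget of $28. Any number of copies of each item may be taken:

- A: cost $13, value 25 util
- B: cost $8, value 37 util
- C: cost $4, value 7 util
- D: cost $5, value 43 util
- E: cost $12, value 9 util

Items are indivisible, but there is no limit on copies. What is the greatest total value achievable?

215 util

Best value-per-unit is D at 43/5, and filling with it alone uses cost 5×5=25. No mix of the others beats 5×43 = 215.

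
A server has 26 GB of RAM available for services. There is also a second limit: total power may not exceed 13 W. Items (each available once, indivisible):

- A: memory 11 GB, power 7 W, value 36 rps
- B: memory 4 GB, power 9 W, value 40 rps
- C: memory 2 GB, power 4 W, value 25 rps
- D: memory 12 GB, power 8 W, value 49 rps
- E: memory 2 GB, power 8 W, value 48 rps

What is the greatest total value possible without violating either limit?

Feasible sets respecting both limits:
- C+D: memory 14, power 12, value 74
- C+E: memory 4, power 12, value 73
- B+C: memory 6, power 13, value 65
- A+C: memory 13, power 11, value 61
Best: 74 rps.

74 rps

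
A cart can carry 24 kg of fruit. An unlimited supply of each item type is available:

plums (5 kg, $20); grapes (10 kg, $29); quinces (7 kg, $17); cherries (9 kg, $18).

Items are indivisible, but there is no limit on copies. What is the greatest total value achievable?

$80

Best value-per-unit is plums at 20/5, and filling with it alone uses weight 4×5=20. No mix of the others beats 4×20 = 80.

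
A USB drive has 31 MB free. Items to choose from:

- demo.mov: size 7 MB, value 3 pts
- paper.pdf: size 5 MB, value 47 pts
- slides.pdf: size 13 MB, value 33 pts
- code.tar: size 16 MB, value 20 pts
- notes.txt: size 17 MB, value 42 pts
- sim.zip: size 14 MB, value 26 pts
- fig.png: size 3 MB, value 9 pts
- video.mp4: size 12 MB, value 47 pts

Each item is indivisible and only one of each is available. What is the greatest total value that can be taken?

127 pts

Check high-value combinations within 31 MB:
- paper.pdf+slides.pdf+video.mp4: size 5+13+12=30, value 47+33+47=127
- paper.pdf+sim.zip+video.mp4: size 5+14+12=31, value 47+26+47=120
- demo.mov+paper.pdf+fig.png+video.mp4: size 7+5+3+12=27, value 3+47+9+47=106
- paper.pdf+fig.png+video.mp4: size 5+3+12=20, value 47+9+47=103
Best: 127 pts.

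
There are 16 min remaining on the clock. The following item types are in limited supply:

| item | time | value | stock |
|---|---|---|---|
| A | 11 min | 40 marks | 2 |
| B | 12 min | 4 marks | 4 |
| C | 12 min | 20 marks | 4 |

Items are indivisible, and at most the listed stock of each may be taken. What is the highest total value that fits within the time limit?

Top feasible selections:
- 1×A: time 11, value 40
- 1×C: time 12, value 20
- 1×B: time 12, value 4
Best: 40 marks.

40 marks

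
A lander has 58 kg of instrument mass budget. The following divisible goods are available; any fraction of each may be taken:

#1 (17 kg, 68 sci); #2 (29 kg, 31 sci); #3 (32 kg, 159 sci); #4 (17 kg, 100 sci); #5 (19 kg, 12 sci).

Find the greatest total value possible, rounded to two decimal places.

Take in order of value per unit:
- #4 (100/17 per unit): all 17 → value 100, running total 100.00
- #3 (159/32 per unit): all 32 → value 159, running total 259.00
- #1 (68/17 per unit): 9 of 17 → value 9×68/17 = 36.0000, running total 295.00
Total 295.00.

295.00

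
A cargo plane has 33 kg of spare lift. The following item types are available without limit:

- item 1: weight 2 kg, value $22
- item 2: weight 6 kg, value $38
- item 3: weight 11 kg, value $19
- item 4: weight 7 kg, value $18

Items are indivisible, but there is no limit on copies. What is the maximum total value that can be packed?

Best value-per-unit is item 1 at 22/2, and filling with it alone uses weight 16×2=32. No mix of the others beats 16×22 = 352.

$352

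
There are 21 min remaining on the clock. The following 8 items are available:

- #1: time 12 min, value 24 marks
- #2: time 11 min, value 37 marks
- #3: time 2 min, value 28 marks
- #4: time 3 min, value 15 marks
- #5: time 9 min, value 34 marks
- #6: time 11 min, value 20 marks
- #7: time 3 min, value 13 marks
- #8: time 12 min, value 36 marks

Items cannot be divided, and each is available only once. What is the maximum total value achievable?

Check high-value combinations within 21 min:
- #2+#3+#4+#7: time 11+2+3+3=19, value 37+28+15+13=93
- #3+#4+#7+#8: time 2+3+3+12=20, value 28+15+13+36=92
- #3+#4+#5+#7: time 2+3+9+3=17, value 28+15+34+13=90
Best: 93 marks.

93 marks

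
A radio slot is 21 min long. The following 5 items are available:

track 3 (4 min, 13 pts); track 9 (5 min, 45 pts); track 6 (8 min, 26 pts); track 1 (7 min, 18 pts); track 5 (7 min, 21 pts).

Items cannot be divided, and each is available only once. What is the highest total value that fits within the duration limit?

Check high-value combinations within 21 min:
- track 9+track 6+track 5: duration 5+8+7=20, value 45+26+21=92
- track 9+track 6+track 1: duration 5+8+7=20, value 45+26+18=89
- track 3+track 9+track 6: duration 4+5+8=17, value 13+45+26=84
- track 9+track 1+track 5: duration 5+7+7=19, value 45+18+21=84
- track 3+track 9+track 5: duration 4+5+7=16, value 13+45+21=79
Best: 92 pts.

92 pts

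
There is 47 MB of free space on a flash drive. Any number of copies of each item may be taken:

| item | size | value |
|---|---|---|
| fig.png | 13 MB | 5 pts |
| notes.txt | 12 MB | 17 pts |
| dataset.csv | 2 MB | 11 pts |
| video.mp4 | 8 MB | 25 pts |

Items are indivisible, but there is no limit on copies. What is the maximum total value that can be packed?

Best value-per-unit is dataset.csv at 11/2, and filling with it alone uses size 23×2=46. No mix of the others beats 23×11 = 253.

253 pts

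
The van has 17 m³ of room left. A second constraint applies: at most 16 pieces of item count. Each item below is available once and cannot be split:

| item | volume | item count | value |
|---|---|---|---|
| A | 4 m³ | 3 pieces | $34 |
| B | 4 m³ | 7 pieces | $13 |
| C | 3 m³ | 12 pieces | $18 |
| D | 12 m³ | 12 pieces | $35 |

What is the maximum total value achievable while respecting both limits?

$69

Feasible sets respecting both limits:
- A+D: volume 16, item count 15, value 69
- A+C: volume 7, item count 15, value 52
- A+B: volume 8, item count 10, value 47
Best: $69.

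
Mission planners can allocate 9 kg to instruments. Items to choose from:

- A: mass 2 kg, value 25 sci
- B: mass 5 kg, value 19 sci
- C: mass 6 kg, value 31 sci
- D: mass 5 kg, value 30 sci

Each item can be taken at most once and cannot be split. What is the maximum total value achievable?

This is a 0/1 knapsack; check combinations near the capacity.
- A+C: mass 2+6=8, value 25+31=56
- A+D: mass 2+5=7, value 25+30=55
- A+B: mass 2+5=7, value 25+19=44
- C: mass 6, value 31
Best: 56 sci.

56 sci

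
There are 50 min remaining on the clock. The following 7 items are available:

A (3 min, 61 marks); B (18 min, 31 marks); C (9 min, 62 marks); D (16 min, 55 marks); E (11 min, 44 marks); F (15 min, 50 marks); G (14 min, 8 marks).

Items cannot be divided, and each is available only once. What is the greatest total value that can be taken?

228 marks

Check high-value combinations within 50 min:
- A+C+D+F: time 3+9+16+15=43, value 61+62+55+50=228
- A+C+D+E: time 3+9+16+11=39, value 61+62+55+44=222
- A+C+E+F: time 3+9+11+15=38, value 61+62+44+50=217
- A+D+E+F: time 3+16+11+15=45, value 61+55+44+50=210
- A+B+C+D: time 3+18+9+16=46, value 61+31+62+55=209
Best: 228 marks.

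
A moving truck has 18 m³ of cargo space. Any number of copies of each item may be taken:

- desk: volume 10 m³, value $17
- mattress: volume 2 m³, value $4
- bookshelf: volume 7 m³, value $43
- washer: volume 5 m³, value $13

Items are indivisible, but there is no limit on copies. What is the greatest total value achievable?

$94

Best value-per-unit is bookshelf at 43/7; filling with it alone gives 2×43 = 86.
Optimal mix: 2×mattress + 2×bookshelf → volume 18, value 94.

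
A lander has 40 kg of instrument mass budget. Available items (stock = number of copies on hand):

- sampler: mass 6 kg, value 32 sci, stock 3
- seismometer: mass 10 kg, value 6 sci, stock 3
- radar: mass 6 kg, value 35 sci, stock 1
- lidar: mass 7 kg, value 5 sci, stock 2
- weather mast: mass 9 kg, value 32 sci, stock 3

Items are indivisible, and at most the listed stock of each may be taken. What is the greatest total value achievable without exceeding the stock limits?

168 sci

Best selections within mass 40 and stock limits:
- 3×sampler + 1×radar + 1×lidar + 1×weather mast: mass 40, value 168
- 3×sampler + 1×radar + 1×weather mast: mass 33, value 163
Best: 168 sci.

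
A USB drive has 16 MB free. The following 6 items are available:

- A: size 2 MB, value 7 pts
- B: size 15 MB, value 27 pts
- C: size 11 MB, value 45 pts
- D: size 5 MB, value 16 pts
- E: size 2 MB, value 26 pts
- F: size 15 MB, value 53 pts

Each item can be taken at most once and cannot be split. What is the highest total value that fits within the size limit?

78 pts

Check high-value combinations within 16 MB:
- A+C+E: size 2+11+2=15, value 7+45+26=78
- C+E: size 11+2=13, value 45+26=71
- C+D: size 11+5=16, value 45+16=61
- F: size 15, value 53
- A+C: size 2+11=13, value 7+45=52
Best: 78 pts.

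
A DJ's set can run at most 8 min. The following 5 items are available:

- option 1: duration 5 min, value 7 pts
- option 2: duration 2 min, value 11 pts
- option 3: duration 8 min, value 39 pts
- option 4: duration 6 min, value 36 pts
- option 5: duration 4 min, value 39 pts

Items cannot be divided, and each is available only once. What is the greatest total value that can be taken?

Check high-value combinations within 8 min:
- option 2+option 5: duration 2+4=6, value 11+39=50
- option 2+option 4: duration 2+6=8, value 11+36=47
- option 5: duration 4, value 39
- option 3: duration 8, value 39
- option 4: duration 6, value 36
Best: 50 pts.

50 pts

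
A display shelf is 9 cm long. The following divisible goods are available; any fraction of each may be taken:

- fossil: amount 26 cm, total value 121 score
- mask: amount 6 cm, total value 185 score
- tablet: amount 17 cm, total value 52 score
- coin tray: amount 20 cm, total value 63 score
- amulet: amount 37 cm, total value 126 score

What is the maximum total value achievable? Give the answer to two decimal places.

198.96

Take in order of value per unit:
- mask (185/6 per unit): all 6 → value 185, running total 185.00
- fossil (121/26 per unit): 3 of 26 → value 3×121/26 = 13.9615, running total 198.96
Total 198.96.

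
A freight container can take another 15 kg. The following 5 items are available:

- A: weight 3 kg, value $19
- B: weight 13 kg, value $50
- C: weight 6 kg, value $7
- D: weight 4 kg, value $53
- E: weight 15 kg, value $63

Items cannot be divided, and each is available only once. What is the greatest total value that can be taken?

Check high-value combinations within 15 kg:
- A+C+D: weight 3+6+4=13, value 19+7+53=79
- A+D: weight 3+4=7, value 19+53=72
- E: weight 15, value 63
Best: $79.

$79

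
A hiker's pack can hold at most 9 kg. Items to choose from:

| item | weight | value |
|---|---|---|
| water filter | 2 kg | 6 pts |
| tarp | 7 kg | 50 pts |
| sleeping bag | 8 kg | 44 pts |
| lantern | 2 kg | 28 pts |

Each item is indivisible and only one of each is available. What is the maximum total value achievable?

Check high-value combinations within 9 kg:
- tarp+lantern: weight 7+2=9, value 50+28=78
- water filter+tarp: weight 2+7=9, value 6+50=56
- tarp: weight 7, value 50
- sleeping bag: weight 8, value 44
Best: 78 pts.

78 pts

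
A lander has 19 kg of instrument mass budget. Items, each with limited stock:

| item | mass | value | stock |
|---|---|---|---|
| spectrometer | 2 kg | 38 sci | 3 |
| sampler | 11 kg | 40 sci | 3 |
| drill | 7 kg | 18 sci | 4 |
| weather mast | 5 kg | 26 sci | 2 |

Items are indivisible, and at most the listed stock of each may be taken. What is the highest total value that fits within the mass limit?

Top feasible selections:
- 3×spectrometer + 2×weather mast: mass 16, value 166
- 3×spectrometer + 1×drill + 1×weather mast: mass 18, value 158
- 3×spectrometer + 1×sampler: mass 17, value 154
- 3×spectrometer + 1×weather mast: mass 11, value 140
Best: 166 sci.

166 sci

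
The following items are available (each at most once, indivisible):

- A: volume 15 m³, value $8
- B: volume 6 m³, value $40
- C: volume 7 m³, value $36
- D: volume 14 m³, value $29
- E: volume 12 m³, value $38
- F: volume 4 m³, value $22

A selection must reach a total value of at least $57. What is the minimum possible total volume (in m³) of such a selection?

Subsets with value ≥ 57, sorted by total volume:
- B+F: volume 10, value 62
- C+F: volume 11, value 58
- B+C: volume 13, value 76
- E+F: volume 16, value 60
Minimum volume: 10 m³.

10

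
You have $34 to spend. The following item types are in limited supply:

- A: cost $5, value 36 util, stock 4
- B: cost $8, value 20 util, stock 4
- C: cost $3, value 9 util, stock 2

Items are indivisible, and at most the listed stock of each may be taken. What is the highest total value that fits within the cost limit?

182 util

Best selections within cost 34 and stock limits:
- 4×A + 1×B + 2×C: cost 34, value 182
- 4×A + 1×B + 1×C: cost 31, value 173
Best: 182 util.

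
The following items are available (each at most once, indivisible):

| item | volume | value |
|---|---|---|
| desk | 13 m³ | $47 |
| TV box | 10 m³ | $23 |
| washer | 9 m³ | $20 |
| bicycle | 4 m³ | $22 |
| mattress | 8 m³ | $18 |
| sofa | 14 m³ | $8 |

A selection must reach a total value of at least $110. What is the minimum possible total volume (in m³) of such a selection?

35

Subsets with value ≥ 110, sorted by total volume:
- desk+TV box+bicycle+mattress: volume 35, value 110
- desk+TV box+washer+bicycle: volume 36, value 112
- desk+TV box+washer+bicycle+mattress: volume 44, value 130
- desk+washer+bicycle+mattress+sofa: volume 48, value 115
Minimum volume: 35 m³.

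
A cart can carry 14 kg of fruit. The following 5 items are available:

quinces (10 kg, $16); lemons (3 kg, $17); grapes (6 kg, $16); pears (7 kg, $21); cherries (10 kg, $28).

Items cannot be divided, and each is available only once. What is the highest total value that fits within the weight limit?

$45

Check high-value combinations within 14 kg:
- lemons+cherries: weight 3+10=13, value 17+28=45
- lemons+pears: weight 3+7=10, value 17+21=38
- grapes+pears: weight 6+7=13, value 16+21=37
Best: $45.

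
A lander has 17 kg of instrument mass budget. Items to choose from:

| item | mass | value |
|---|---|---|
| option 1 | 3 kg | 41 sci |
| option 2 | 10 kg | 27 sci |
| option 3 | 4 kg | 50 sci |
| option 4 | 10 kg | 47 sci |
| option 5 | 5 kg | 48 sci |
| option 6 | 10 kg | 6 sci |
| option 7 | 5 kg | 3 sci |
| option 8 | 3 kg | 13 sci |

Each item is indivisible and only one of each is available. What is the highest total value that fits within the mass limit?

Check high-value combinations within 17 kg:
- option 1+option 3+option 5+option 8: mass 3+4+5+3=15, value 41+50+48+13=152
- option 1+option 3+option 5+option 7: mass 3+4+5+5=17, value 41+50+48+3=142
- option 1+option 3+option 5: mass 3+4+5=12, value 41+50+48=139
- option 1+option 3+option 4: mass 3+4+10=17, value 41+50+47=138
- option 1+option 2+option 3: mass 3+10+4=17, value 41+27+50=118
Best: 152 sci.

152 sci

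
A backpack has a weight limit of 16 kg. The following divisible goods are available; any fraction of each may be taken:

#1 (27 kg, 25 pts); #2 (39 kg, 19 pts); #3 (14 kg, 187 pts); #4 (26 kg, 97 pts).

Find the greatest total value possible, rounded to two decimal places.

194.46

Take in order of value per unit:
- #3 (187/14 per unit): all 14 → value 187, running total 187.00
- #4 (97/26 per unit): 2 of 26 → value 2×97/26 = 7.4615, running total 194.46
Total 194.46.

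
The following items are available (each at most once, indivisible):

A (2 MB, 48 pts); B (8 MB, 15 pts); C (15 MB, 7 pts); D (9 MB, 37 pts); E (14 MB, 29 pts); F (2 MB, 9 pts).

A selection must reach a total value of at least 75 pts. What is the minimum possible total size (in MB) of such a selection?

Subsets with value ≥ 75, sorted by total size:
- A+D: size 11, value 85
- A+D+F: size 13, value 94
Minimum size: 11 MB.

11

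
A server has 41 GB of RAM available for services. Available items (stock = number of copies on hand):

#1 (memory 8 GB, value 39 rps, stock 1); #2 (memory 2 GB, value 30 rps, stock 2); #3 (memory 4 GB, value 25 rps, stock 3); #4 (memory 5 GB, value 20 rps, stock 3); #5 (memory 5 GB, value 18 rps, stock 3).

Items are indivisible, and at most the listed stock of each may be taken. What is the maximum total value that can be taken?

234 rps

Top feasible selections:
- 1×#1 + 2×#2 + 3×#3 + 3×#4: memory 39, value 234
- 1×#1 + 2×#2 + 3×#3 + 2×#4 + 1×#5: memory 39, value 232
- 2×#2 + 3×#3 + 3×#4 + 2×#5: memory 41, value 231
Best: 234 rps.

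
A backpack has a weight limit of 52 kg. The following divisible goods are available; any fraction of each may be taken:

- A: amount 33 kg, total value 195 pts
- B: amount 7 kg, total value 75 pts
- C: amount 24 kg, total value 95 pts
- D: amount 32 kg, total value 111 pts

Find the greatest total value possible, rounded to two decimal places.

317.50

Take in order of value per unit:
- B (75/7 per unit): all 7 → value 75, running total 75.00
- A (195/33 per unit): all 33 → value 195, running total 270.00
- C (95/24 per unit): 12 of 24 → value 12×95/24 = 47.5000, running total 317.50
Total 317.50.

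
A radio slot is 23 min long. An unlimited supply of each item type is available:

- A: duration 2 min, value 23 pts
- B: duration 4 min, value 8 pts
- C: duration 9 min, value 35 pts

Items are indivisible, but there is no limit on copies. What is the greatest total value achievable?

Best value-per-unit is A at 23/2, and filling with it alone uses duration 11×2=22. No mix of the others beats 11×23 = 253.

253 pts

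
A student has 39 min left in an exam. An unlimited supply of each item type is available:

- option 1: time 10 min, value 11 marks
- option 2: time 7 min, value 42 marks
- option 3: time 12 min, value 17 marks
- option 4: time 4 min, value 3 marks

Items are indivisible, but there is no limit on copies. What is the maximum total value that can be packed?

213 marks

Best value-per-unit is option 2 at 42/7; filling with it alone gives 5×42 = 210.
Optimal mix: 5×option 2 + 1×option 4 → time 39, value 213.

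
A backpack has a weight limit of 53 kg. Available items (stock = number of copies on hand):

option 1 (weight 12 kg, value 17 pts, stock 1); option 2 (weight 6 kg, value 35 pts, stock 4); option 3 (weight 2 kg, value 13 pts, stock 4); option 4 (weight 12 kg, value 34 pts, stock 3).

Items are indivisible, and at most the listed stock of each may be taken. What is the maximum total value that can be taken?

234 pts

Top feasible selections:
- 4×option 2 + 2×option 3 + 2×option 4: weight 52, value 234
- 4×option 2 + 4×option 3 + 1×option 4: weight 44, value 226
- 3×option 2 + 4×option 3 + 2×option 4: weight 50, value 225
- 4×option 2 + 1×option 3 + 2×option 4: weight 50, value 221
Best: 234 pts.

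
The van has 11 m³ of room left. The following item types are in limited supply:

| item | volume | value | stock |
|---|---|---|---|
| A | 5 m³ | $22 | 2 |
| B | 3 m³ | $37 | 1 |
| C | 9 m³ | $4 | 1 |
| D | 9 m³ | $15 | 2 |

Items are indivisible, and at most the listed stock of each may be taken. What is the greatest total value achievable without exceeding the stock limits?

Top feasible selections:
- 1×A + 1×B: volume 8, value 59
- 2×A: volume 10, value 44
Best: $59.

$59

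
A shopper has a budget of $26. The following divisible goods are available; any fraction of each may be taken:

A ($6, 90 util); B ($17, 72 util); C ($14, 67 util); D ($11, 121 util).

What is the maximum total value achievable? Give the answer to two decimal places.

Take in order of value per unit:
- A (90/6 per unit): all 6 → value 90, running total 90.00
- D (121/11 per unit): all 11 → value 121, running total 211.00
- C (67/14 per unit): 9 of 14 → value 9×67/14 = 43.0714, running total 254.07
Total 254.07.

254.07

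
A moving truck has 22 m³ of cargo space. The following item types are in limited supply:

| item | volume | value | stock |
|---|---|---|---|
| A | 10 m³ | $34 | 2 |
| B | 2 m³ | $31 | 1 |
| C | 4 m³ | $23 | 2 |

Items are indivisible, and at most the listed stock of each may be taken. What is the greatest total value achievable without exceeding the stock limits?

$111

Best selections within volume 22 and stock limits:
- 1×A + 1×B + 2×C: volume 20, value 111
- 2×A + 1×B: volume 22, value 99
- 1×A + 1×B + 1×C: volume 16, value 88
Best: $111.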